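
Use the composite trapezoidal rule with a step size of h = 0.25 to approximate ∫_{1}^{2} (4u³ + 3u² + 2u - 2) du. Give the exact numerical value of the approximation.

23.21875

h = (2 − 1)/4 = 0.25.
Nodes u₀,…,u₄ = 1, 1.25, 1.5, 1.75, 2.
f(u) = 4u³ + 3u² + 2u - 2: f₀=7, f₁=13, f₂=21.25, f₃=32.125, f₄=46.
(h/2)·[f₀ + 2f₁ + 2f₂ + 2f₃ + f₄] = 0.125·(185.75) = 23.21875.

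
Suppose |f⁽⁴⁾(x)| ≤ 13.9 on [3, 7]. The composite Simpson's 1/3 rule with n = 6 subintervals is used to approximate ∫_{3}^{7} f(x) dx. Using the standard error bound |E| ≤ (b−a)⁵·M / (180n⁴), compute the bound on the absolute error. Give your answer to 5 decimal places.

|E| ≤ (4)⁵·13.9 / (180·6⁴) = 14233.6/233280 = 0.06102.

0.06102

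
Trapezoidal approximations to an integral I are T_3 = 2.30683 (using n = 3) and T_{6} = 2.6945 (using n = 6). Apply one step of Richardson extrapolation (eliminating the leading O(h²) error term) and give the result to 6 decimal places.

2.823723

R = (4·T_{6} − T_3) / 3 = (4·2.6945 − 2.30683)/3 = (8.47117)/3 = 2.823723.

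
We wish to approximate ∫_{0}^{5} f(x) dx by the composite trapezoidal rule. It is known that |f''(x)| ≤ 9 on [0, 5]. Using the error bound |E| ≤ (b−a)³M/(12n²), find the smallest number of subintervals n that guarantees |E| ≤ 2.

Need 1125/(12n²) ≤ 2.
n² ≥ 1125/(12·2) = 46.875 ⇒ n ≥ 6.8465, so the smallest n is 7.

7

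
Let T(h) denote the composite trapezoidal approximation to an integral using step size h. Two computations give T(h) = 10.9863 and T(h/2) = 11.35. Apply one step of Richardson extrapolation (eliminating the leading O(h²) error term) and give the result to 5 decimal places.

R = (4·T(h/2) − T(h)) / 3 = (4·11.35 − 10.9863)/3 = (34.4137)/3 = 11.47123.

11.47123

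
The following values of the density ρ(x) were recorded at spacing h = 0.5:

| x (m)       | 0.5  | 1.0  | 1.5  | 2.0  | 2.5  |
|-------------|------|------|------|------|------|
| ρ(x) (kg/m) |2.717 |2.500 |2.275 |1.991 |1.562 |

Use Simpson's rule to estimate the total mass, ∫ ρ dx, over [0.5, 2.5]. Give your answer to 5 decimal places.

4.46550

h = 0.5, n = 4.
(h/3)·[y₀ + 4y₁ + 2y₂ + 4y₃ + y₄] = 0.166667·(26.793) = 4.46550.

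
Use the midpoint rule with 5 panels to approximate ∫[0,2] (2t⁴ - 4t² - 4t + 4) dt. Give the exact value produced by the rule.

1.81632

h = (2 − 0)/5 = 0.4.
Midpoints m₁,…,m₅ = 0.2, 0.6, 1, 1.4, 1.8.
f(m₁)=3.0432, f(m₂)=0.4192, f(m₃)=-2, f(m₄)=-1.7568, f(m₅)=4.8352.
h·[f(m₁) + f(m₂) + f(m₃) + f(m₄) + f(m₅)] = 0.4·(4.5408) = 1.81632.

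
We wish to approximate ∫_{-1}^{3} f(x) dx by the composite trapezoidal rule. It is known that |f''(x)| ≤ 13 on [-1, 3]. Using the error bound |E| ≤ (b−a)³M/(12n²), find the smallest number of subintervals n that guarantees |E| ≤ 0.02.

59

Need 832/(12n²) ≤ 0.02.
n² ≥ 832/(12·0.02) = 3466.67 ⇒ n ≥ 58.8784, so the smallest n is 59.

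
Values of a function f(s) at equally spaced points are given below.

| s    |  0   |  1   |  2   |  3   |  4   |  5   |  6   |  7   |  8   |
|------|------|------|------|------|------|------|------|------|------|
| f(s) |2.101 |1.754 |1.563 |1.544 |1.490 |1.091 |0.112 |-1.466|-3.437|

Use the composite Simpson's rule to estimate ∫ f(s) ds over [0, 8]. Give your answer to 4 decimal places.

5.5620

h = 1, n = 8.
(h/3)·[y₀ + 4y₁ + 2y₂ + 4y₃ + 2y₄ + 4y₅ + 2y₆ + 4y₇ + y₈] = 0.333333·(16.686) = 5.5620.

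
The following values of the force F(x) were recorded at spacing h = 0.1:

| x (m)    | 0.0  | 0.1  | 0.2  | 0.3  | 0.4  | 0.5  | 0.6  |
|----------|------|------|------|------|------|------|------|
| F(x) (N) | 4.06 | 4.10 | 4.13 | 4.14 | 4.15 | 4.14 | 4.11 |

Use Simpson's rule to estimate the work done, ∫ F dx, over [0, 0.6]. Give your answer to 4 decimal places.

2.4750

h = 0.1, n = 6.
(h/3)·[y₀ + 4y₁ + 2y₂ + 4y₃ + 2y₄ + 4y₅ + y₆] = 0.033333·(74.25) = 2.4750.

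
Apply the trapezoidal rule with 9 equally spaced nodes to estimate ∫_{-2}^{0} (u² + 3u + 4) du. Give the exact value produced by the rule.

4.6875

h = (0 − (-2))/8 = 0.25.
Nodes u₀,…,u₈ = -2, -1.75, -1.5, -1.25, -1, -0.75, -0.5, -0.25, 0.
f(u) = u² + 3u + 4: f₀=2, f₁=1.8125, f₂=1.75, f₃=1.8125, f₄=2, f₅=2.3125, f₆=2.75, f₇=3.3125, f₈=4.
(h/2)·[f₀ + 2f₁ + 2f₂ + 2f₃ + 2f₄ + 2f₅ + 2f₆ + 2f₇ + f₈] = 0.125·(37.5) = 4.6875.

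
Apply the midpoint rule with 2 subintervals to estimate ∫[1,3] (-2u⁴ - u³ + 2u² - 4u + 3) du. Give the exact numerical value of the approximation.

h = (3 − 1)/2 = 1.
Midpoints m₁,…,m₂ = 1.5, 2.5.
f(m₁)=-12, f(m₂)=-88.25.
h·[f(m₁) + f(m₂)] = 1·(-100.25) = -100.25.

-100.25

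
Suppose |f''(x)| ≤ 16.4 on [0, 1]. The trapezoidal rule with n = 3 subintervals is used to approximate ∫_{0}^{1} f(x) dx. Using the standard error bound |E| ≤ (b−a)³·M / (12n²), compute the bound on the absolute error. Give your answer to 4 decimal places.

0.1519

|E| ≤ (1)³·16.4 / (12·3²) = 16.4/108 = 0.1519.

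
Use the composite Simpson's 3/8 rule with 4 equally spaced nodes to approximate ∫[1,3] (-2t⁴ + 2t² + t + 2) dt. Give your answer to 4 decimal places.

h = (3 − 1)/3 = 0.666667.
Nodes t₀,…,t₃ = 1, 1.666667, 2.333333, 3.
f(t) = -2t⁴ + 2t² + t + 2: f₀=3, f₁=-6.209877, f₂=-44.061728, f₃=-139.
(3h/8)·[f₀ + 3f₁ + 3f₂ + f₃] = 0.25·(-286.814815) = -71.7037.

-71.7037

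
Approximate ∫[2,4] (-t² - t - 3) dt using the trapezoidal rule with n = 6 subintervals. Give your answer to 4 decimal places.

-30.7037

h = (4 − 2)/6 = 0.333333.
Nodes t₀,…,t₆ = 2, 2.333333, 2.666667, 3, 3.333333, 3.666667, 4.
f(t) = -t² - t - 3: f₀=-9, f₁=-10.777778, f₂=-12.777778, f₃=-15, f₄=-17.444444, f₅=-20.111111, f₆=-23.
(h/2)·[f₀ + 2f₁ + 2f₂ + 2f₃ + 2f₄ + 2f₅ + f₆] = 0.166667·(-184.222222) = -30.7037.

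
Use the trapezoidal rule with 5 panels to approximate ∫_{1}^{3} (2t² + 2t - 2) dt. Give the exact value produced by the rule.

21.44

h = (3 − 1)/5 = 0.4.
Nodes t₀,…,t₅ = 1, 1.4, 1.8, 2.2, 2.6, 3.
f(t) = 2t² + 2t - 2: f₀=2, f₁=4.72, f₂=8.08, f₃=12.08, f₄=16.72, f₅=22.
(h/2)·[f₀ + 2f₁ + 2f₂ + 2f₃ + 2f₄ + f₅] = 0.2·(107.2) = 21.44.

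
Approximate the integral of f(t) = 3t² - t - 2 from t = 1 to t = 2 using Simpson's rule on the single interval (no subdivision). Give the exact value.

3.5

S = (b−a)/6 · [f(1) + 4f(1.5) + f(2)] = 0.166667·[0 + 4·3.25 + 8] = 3.5.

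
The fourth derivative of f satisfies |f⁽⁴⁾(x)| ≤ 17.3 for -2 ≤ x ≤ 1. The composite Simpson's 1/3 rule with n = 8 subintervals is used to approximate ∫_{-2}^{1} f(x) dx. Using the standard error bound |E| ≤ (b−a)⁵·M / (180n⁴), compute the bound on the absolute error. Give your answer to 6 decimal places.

0.005702

|E| ≤ (3)⁵·17.3 / (180·8⁴) = 4203.9/737280 = 0.005702.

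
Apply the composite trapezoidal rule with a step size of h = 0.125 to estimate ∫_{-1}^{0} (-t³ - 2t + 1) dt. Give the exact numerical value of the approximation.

h = (0 − (-1))/8 = 0.125.
Nodes t₀,…,t₈ = -1, -0.875, -0.75, -0.625, -0.5, -0.375, -0.25, -0.125, 0.
f(t) = -t³ - 2t + 1: f₀=4, f₁=3.419921875, f₂=2.921875, f₃=2.494140625, f₄=2.125, f₅=1.802734375, f₆=1.515625, f₇=1.251953125, f₈=1.
(h/2)·[f₀ + 2f₁ + 2f₂ + 2f₃ + 2f₄ + 2f₅ + 2f₆ + 2f₇ + f₈] = 0.0625·(36.0625) = 2.25390625.

2.25390625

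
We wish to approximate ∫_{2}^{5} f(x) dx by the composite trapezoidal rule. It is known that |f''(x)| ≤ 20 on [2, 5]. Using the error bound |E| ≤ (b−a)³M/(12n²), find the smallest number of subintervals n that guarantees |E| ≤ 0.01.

68

Need 540/(12n²) ≤ 0.01.
n² ≥ 540/(12·0.01) = 4500 ⇒ n ≥ 67.0820, so the smallest n is 68.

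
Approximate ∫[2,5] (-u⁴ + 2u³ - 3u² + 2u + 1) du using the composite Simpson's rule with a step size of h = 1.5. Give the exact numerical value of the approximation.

-409.125

h = (5 − 2)/2 = 1.5.
Nodes u₀,…,u₂ = 2, 3.5, 5.
f(u) = -u⁴ + 2u³ - 3u² + 2u + 1: f₀=-7, f₁=-93.0625, f₂=-439.
(h/3)·[f₀ + 4f₁ + f₂] = 0.5·(-818.25) = -409.125.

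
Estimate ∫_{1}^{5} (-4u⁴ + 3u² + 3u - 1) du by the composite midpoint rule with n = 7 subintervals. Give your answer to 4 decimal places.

-2316.5831

h = (5 − 1)/7 = 0.571429.
Midpoints m₁,…,m₇ = 1.285714, 1.857143, 2.428571, 3, 3.571429, 4.142857, 4.714286.
f(m₁)=-3.114119, f(m₂)=-32.663474, f(m₃)=-115.164098, f(m₄)=-289, f(m₅)=-602.790920, f(m₆)=-1115.392337, f(m₇)=-1895.895460.
h·[f(m₁) + f(m₂) + f(m₃) + f(m₄) + f(m₅) + f(m₆) + f(m₇)] = 0.571429·(-4054.020408) = -2316.5831.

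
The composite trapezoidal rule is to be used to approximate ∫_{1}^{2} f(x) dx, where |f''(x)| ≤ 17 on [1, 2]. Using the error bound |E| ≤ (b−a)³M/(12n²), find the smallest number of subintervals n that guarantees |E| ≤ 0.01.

12

Need 17/(12n²) ≤ 0.01.
n² ≥ 17/(12·0.01) = 141.667 ⇒ n ≥ 11.9024, so the smallest n is 12.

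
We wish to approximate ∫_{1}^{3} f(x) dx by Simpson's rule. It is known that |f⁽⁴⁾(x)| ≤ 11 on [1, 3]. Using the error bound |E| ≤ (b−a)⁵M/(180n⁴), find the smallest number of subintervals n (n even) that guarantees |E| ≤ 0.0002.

Need 352/(180n⁴) ≤ 0.0002.
n⁴ ≥ 352/(180·0.0002) = 9777.78 ⇒ n ≥ 9.9440, so the smallest even n is 10. (n must be even for Simpson's rule.)

10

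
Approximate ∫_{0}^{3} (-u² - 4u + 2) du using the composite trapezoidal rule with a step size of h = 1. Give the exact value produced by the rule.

h = (3 − 0)/3 = 1.
Nodes u₀,…,u₃ = 0, 1, 2, 3.
f(u) = -u² - 4u + 2: f₀=2, f₁=-3, f₂=-10, f₃=-19.
(h/2)·[f₀ + 2f₁ + 2f₂ + f₃] = 0.5·(-43) = -21.5.

-21.5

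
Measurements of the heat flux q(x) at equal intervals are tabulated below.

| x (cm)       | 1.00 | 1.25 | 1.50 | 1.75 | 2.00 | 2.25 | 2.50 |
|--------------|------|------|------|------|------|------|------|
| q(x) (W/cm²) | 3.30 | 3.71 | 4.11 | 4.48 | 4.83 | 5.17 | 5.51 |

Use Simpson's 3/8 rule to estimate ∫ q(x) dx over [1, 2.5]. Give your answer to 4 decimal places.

h = 0.25, n = 6.
(3h/8)·[y₀ + 3y₁ + 3y₂ + 2y₃ + 3y₄ + 3y₅ + y₆] = 0.09375·(71.23) = 6.6778.

6.6778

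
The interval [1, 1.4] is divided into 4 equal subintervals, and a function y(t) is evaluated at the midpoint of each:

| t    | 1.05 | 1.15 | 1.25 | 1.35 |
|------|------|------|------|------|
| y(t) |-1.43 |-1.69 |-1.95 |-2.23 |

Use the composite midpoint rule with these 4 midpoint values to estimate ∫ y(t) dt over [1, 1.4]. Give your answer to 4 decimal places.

h = 0.1, n = 4.
h·[y(m₁) + y(m₂) + y(m₃) + y(m₄)] = 0.1·(-7.30) = -0.7300.

-0.7300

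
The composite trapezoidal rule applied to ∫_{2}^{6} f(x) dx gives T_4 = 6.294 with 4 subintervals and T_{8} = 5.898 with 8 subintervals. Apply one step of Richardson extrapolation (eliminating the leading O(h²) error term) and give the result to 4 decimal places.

5.7660

R = (4·T_{8} − T_4) / 3 = (4·5.898 − 6.294)/3 = (17.298)/3 = 5.7660.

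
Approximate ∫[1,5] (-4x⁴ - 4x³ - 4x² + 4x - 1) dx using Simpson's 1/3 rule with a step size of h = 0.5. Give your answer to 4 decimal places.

h = (5 − 1)/8 = 0.5.
Nodes x₀,…,x₈ = 1, 1.5, 2, 2.5, 3, 3.5, 4, 4.5, 5.
f(x) = -4x⁴ - 4x³ - 4x² + 4x - 1: f₀=-9, f₁=-37.75, f₂=-105, f₃=-234.75, f₄=-457, f₅=-807.75, f₆=-1329, f₇=-2068.75, f₈=-3081.
(h/3)·[f₀ + 4f₁ + 2f₂ + 4f₃ + 2f₄ + 4f₅ + 2f₆ + 4f₇ + f₈] = 0.166667·(-19468) = -3244.6667.

-3244.6667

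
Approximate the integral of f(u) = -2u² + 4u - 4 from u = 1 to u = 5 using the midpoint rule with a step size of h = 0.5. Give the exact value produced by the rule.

h = (5 − 1)/8 = 0.5.
Midpoints m₁,…,m₈ = 1.25, 1.75, 2.25, 2.75, 3.25, 3.75, 4.25, 4.75.
f(m₁)=-2.125, f(m₂)=-3.125, f(m₃)=-5.125, f(m₄)=-8.125, f(m₅)=-12.125, f(m₆)=-17.125, f(m₇)=-23.125, f(m₈)=-30.125.
h·[f(m₁) + f(m₂) + f(m₃) + f(m₄) + f(m₅) + f(m₆) + f(m₇) + f(m₈)] = 0.5·(-101) = -50.5.

-50.5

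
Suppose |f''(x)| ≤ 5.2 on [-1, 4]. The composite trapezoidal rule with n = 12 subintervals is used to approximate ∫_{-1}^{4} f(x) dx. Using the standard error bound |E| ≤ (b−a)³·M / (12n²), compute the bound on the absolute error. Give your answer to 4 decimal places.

0.3762

|E| ≤ (5)³·5.2 / (12·12²) = 650/1728 = 0.3762.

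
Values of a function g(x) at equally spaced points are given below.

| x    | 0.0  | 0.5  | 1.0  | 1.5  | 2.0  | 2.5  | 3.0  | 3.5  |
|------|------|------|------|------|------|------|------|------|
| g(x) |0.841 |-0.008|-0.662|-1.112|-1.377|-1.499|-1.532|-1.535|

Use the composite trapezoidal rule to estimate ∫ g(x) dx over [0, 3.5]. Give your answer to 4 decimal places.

h = 0.5, n = 7.
(h/2)·[y₀ + 2y₁ + 2y₂ + 2y₃ + 2y₄ + 2y₅ + 2y₆ + y₇] = 0.25·(-13.074) = -3.2685.

-3.2685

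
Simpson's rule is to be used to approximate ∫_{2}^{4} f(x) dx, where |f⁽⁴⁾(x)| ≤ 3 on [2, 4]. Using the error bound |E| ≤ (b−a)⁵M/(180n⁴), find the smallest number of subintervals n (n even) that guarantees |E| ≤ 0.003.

Need 96/(180n⁴) ≤ 0.003.
n⁴ ≥ 96/(180·0.003) = 177.778 ⇒ n ≥ 3.6515, so the smallest even n is 4. (n must be even for Simpson's rule.)

4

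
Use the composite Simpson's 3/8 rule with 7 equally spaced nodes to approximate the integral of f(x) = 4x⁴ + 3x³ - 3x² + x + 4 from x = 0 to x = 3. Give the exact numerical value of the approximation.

244.875

h = (3 − 0)/6 = 0.5.
Nodes x₀,…,x₆ = 0, 0.5, 1, 1.5, 2, 2.5, 3.
f(x) = 4x⁴ + 3x³ - 3x² + x + 4: f₀=4, f₁=4.375, f₂=9, f₃=29.125, f₄=82, f₅=190.875, f₆=385.
(3h/8)·[f₀ + 3f₁ + 3f₂ + 2f₃ + 3f₄ + 3f₅ + f₆] = 0.1875·(1306) = 244.875.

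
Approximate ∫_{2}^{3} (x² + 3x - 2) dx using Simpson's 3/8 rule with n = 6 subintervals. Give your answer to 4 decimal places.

h = (3 − 2)/6 = 0.166667.
Nodes x₀,…,x₆ = 2, 2.166667, 2.333333, 2.5, 2.666667, 2.833333, 3.
f(x) = x² + 3x - 2: f₀=8, f₁=9.194444, f₂=10.444444, f₃=11.75, f₄=13.111111, f₅=14.527778, f₆=16.
(3h/8)·[f₀ + 3f₁ + 3f₂ + 2f₃ + 3f₄ + 3f₅ + f₆] = 0.0625·(189.333333) = 11.8333.

11.8333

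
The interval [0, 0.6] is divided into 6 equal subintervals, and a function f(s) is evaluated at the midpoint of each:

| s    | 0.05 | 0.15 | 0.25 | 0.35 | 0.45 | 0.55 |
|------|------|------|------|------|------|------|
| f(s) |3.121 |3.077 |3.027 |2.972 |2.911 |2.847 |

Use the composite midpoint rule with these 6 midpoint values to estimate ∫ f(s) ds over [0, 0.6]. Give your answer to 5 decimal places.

1.79550

h = 0.1, n = 6.
h·[y(m₁) + y(m₂) + y(m₃) + y(m₄) + y(m₅) + y(m₆)] = 0.1·(17.955) = 1.79550.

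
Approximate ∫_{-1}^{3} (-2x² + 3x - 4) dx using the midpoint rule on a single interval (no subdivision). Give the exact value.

M = (b−a)·f(1) = 4·(-3) = -12.

-12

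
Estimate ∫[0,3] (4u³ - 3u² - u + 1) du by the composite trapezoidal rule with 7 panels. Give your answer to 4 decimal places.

h = (3 − 0)/7 = 0.428571.
Nodes u₀,…,u₇ = 0, 0.428571, 0.857143, 1.285714, 1.714286, 2.142857, 2.571429, 3.
f(u) = 4u³ - 3u² - u + 1: f₀=1, f₁=0.335277, f₂=0.457726, f₃=3.256560, f₄=10.620991, f₅=24.440233, f₆=46.603499, f₇=79.
(h/2)·[f₀ + 2f₁ + 2f₂ + 2f₃ + 2f₄ + 2f₅ + 2f₆ + f₇] = 0.214286·(251.428571) = 53.8776.

53.8776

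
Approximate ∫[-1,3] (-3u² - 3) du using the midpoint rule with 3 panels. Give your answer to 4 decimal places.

h = (3 − (-1))/3 = 1.333333.
Midpoints m₁,…,m₃ = -0.333333, 1, 2.333333.
f(m₁)=-3.333333, f(m₂)=-6, f(m₃)=-19.333333.
h·[f(m₁) + f(m₂) + f(m₃)] = 1.333333·(-28.666667) = -38.2222.

-38.2222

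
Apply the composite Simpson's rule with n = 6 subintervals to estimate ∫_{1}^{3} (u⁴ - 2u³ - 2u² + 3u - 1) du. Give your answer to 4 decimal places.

h = (3 − 1)/6 = 0.333333.
Nodes u₀,…,u₆ = 1, 1.333333, 1.666667, 2, 2.333333, 2.666667, 3.
f(u) = u⁴ - 2u³ - 2u² + 3u - 1: f₀=-1, f₁=-2.135802, f₂=-3.098765, f₃=-3, f₄=-0.654321, f₅=5.419753, f₆=17.
(h/3)·[f₀ + 4f₁ + 2f₂ + 4f₃ + 2f₄ + 4f₅ + f₆] = 0.111111·(9.629630) = 1.0700.

1.0700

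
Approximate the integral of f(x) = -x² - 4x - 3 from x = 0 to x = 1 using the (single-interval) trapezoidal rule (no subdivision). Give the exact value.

T = (b−a)/2 · [f(0) + f(1)] = 0.5·[(-3) + (-8)] = -5.5.

-5.5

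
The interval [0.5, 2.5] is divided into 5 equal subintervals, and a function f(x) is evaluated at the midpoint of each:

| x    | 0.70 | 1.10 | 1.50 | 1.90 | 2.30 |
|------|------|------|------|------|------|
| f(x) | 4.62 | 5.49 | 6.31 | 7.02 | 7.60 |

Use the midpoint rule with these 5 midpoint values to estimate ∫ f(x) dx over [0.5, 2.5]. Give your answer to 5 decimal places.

12.41600

h = 0.4, n = 5.
h·[y(m₁) + y(m₂) + y(m₃) + y(m₄) + y(m₅)] = 0.4·(31.04) = 12.41600.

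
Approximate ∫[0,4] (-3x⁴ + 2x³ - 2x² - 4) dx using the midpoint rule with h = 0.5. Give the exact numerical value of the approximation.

-537.921875

h = (4 − 0)/8 = 0.5.
Midpoints m₁,…,m₈ = 0.25, 0.75, 1.25, 1.75, 2.25, 2.75, 3.25, 3.75.
f(m₁)=-4.10546875, f(m₂)=-5.23046875, f(m₃)=-10.54296875, f(m₄)=-27.54296875, f(m₅)=-68.23046875, f(m₆)=-149.10546875, f(m₇)=-291.16796875, f(m₈)=-519.91796875.
h·[f(m₁) + f(m₂) + f(m₃) + f(m₄) + f(m₅) + f(m₆) + f(m₇) + f(m₈)] = 0.5·(-1075.84375) = -537.921875.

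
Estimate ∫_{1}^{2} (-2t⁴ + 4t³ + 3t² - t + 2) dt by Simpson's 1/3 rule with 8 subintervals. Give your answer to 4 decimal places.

h = (2 − 1)/8 = 0.125.
Nodes t₀,…,t₈ = 1, 1.125, 1.25, 1.375, 1.5, 1.625, 1.75, 1.875, 2.
f(t) = -2t⁴ + 4t³ + 3t² - t + 2: f₀=6, f₁=7.16357421875, f₂=8.3671875, f₃=9.54638671875, f₄=10.625, f₅=11.51513671875, f₆=12.1171875, f₇=12.31982421875, f₈=12.
(h/3)·[f₀ + 4f₁ + 2f₂ + 4f₃ + 2f₄ + 4f₅ + 2f₆ + 4f₇ + f₈] = 0.041667·(242.3984375) = 10.0999.

10.0999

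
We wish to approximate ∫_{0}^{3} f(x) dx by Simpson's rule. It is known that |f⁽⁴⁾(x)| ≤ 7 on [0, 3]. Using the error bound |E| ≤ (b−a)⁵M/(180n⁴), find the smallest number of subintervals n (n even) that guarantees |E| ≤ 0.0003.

Need 1701/(180n⁴) ≤ 0.0003.
n⁴ ≥ 1701/(180·0.0003) = 31500 ⇒ n ≥ 13.3223, so the smallest even n is 14. (n must be even for Simpson's rule.)

14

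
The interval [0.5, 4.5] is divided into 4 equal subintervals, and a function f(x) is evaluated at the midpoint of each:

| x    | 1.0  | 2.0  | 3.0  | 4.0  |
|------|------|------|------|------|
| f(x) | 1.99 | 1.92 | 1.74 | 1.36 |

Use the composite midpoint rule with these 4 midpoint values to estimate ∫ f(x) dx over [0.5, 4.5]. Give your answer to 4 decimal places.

h = 1, n = 4.
h·[y(m₁) + y(m₂) + y(m₃) + y(m₄)] = 1·(7.01) = 7.0100.

7.0100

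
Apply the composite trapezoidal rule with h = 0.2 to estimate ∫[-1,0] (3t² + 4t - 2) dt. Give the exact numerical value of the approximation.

h = (0 − (-1))/5 = 0.2.
Nodes t₀,…,t₅ = -1, -0.8, -0.6, -0.4, -0.2, 0.
f(t) = 3t² + 4t - 2: f₀=-3, f₁=-3.28, f₂=-3.32, f₃=-3.12, f₄=-2.68, f₅=-2.
(h/2)·[f₀ + 2f₁ + 2f₂ + 2f₃ + 2f₄ + f₅] = 0.1·(-29.8) = -2.98.

-2.98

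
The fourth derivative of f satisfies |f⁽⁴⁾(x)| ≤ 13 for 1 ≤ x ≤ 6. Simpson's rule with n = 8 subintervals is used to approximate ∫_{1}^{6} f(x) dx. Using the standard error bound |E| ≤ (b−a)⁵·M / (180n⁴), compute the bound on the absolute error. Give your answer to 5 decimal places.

0.05510

|E| ≤ (5)⁵·13 / (180·8⁴) = 40625/737280 = 0.05510.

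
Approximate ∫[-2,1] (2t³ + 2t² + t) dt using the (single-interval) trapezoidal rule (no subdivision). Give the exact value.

T = (b−a)/2 · [f(-2) + f(1)] = 1.5·[(-10) + 5] = -7.5.

-7.5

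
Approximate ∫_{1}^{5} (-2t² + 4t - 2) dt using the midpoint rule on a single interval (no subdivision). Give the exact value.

M = (b−a)·f(3) = 4·(-8) = -32.

-32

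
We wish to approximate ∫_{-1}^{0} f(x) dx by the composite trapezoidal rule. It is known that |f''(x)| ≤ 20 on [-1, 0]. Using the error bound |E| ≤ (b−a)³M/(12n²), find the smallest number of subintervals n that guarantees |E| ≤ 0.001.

Need 20/(12n²) ≤ 0.001.
n² ≥ 20/(12·0.001) = 1666.67 ⇒ n ≥ 40.8248, so the smallest n is 41.

41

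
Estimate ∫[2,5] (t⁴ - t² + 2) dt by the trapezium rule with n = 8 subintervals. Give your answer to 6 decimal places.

591.012085

h = (5 − 2)/8 = 0.375.
Nodes t₀,…,t₈ = 2, 2.375, 2.75, 3.125, 3.5, 3.875, 4.25, 4.625, 5.
f(t) = t⁴ - t² + 2: f₀=14, f₁=28.176025390625, f₂=51.62890625, f₃=87.601806640625, f₄=139.8125, f₅=212.453369140625, f₆=310.19140625, f₇=438.168212890625, f₈=602.
(h/2)·[f₀ + 2f₁ + 2f₂ + 2f₃ + 2f₄ + 2f₅ + 2f₆ + 2f₇ + f₈] = 0.1875·(3152.064453125) = 591.012085.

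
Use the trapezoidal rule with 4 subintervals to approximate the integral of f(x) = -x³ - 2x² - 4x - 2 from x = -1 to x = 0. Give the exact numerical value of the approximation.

-0.421875

h = (0 − (-1))/4 = 0.25.
Nodes x₀,…,x₄ = -1, -0.75, -0.5, -0.25, 0.
f(x) = -x³ - 2x² - 4x - 2: f₀=1, f₁=0.296875, f₂=-0.375, f₃=-1.109375, f₄=-2.
(h/2)·[f₀ + 2f₁ + 2f₂ + 2f₃ + f₄] = 0.125·(-3.375) = -0.421875.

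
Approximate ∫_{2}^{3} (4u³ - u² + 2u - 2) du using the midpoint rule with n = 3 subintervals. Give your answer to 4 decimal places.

h = (3 − 2)/3 = 0.333333.
Midpoints m₁,…,m₃ = 2.166667, 2.5, 2.833333.
f(m₁)=38.324074, f(m₂)=59.25, f(m₃)=86.620370.
h·[f(m₁) + f(m₂) + f(m₃)] = 0.333333·(184.194444) = 61.3981.

61.3981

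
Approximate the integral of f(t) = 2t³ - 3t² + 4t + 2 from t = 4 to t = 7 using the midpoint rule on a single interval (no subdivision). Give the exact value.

M = (b−a)·f(5.5) = 3·(266) = 798.

798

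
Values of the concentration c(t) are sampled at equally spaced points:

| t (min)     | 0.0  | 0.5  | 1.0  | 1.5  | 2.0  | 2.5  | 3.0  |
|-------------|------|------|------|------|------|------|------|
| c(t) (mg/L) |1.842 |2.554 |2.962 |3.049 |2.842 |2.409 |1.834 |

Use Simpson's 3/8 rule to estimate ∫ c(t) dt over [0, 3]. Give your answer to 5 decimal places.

7.88906

h = 0.5, n = 6.
(3h/8)·[y₀ + 3y₁ + 3y₂ + 2y₃ + 3y₄ + 3y₅ + y₆] = 0.1875·(42.075) = 7.88906.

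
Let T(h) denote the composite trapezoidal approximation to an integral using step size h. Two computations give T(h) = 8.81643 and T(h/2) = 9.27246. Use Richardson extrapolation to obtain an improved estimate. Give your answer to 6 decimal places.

9.424470

R = (4·T(h/2) − T(h)) / 3 = (4·9.27246 − 8.81643)/3 = (28.27341)/3 = 9.424470.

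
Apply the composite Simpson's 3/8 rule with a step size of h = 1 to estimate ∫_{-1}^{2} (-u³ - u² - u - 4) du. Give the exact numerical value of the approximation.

-20.25

h = (2 − (-1))/3 = 1.
Nodes u₀,…,u₃ = -1, 0, 1, 2.
f(u) = -u³ - u² - u - 4: f₀=-3, f₁=-4, f₂=-7, f₃=-18.
(3h/8)·[f₀ + 3f₁ + 3f₂ + f₃] = 0.375·(-54) = -20.25.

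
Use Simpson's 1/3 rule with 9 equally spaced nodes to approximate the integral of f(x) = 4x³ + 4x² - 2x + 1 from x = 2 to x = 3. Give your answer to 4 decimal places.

h = (3 − 2)/8 = 0.125.
Nodes x₀,…,x₈ = 2, 2.125, 2.25, 2.375, 2.5, 2.625, 2.75, 2.875, 3.
f(x) = 4x³ + 4x² - 2x + 1: f₀=45, f₁=53.1953125, f₂=62.3125, f₃=72.3984375, f₄=83.5, f₅=95.6640625, f₆=108.9375, f₇=123.3671875, f₈=139.
(h/3)·[f₀ + 4f₁ + 2f₂ + 4f₃ + 2f₄ + 4f₅ + 2f₆ + 4f₇ + f₈] = 0.041667·(2072) = 86.3333.

86.3333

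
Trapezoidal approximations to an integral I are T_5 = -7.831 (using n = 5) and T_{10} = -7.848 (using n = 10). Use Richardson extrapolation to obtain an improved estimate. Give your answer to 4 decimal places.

R = (4·T_{10} − T_5) / 3 = (4·(-7.848) − (-7.831))/3 = (-23.561)/3 = -7.8537.

-7.8537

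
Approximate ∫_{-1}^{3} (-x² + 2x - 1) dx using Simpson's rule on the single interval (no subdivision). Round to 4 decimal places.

-5.3333

S = (b−a)/6 · [f(-1) + 4f(1) + f(3)] = 0.666667·[(-4) + 4·0 + (-4)] = -5.3333.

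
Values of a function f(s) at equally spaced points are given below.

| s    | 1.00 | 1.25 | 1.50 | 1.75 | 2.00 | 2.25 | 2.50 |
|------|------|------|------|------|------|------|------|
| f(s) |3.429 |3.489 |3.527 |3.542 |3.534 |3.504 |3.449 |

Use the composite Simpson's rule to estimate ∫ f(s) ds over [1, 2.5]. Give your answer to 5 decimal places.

5.26167

h = 0.25, n = 6.
(h/3)·[y₀ + 4y₁ + 2y₂ + 4y₃ + 2y₄ + 4y₅ + y₆] = 0.083333·(63.140) = 5.26167.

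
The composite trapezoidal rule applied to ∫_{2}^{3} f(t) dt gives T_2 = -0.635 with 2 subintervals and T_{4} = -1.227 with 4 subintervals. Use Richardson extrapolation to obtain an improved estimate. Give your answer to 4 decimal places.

-1.4243

R = (4·T_{4} − T_2) / 3 = (4·(-1.227) − (-0.635))/3 = (-4.273)/3 = -1.4243.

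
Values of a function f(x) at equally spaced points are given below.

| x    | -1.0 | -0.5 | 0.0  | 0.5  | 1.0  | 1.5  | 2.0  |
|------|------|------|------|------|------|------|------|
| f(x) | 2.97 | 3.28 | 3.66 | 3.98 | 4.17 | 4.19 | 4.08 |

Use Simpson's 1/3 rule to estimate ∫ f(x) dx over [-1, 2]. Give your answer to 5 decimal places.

h = 0.5, n = 6.
(h/3)·[y₀ + 4y₁ + 2y₂ + 4y₃ + 2y₄ + 4y₅ + y₆] = 0.166667·(68.51) = 11.41833.

11.41833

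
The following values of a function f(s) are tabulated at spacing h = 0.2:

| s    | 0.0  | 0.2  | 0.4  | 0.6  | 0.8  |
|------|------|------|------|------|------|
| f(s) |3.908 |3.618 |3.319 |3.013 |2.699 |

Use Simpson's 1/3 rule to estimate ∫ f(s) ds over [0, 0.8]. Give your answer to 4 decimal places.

h = 0.2, n = 4.
(h/3)·[y₀ + 4y₁ + 2y₂ + 4y₃ + y₄] = 0.066667·(39.769) = 2.6513.

2.6513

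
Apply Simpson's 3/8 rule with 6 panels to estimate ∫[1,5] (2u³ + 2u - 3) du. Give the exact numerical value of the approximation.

324

h = (5 − 1)/6 = 0.666667.
Nodes u₀,…,u₆ = 1, 1.666667, 2.333333, 3, 3.666667, 4.333333, 5.
f(u) = 2u³ + 2u - 3: f₀=1, f₁=9.592593, f₂=27.074074, f₃=57, f₄=102.925926, f₅=168.407407, f₆=257.
(3h/8)·[f₀ + 3f₁ + 3f₂ + 2f₃ + 3f₄ + 3f₅ + f₆] = 0.25·(1296) = 324.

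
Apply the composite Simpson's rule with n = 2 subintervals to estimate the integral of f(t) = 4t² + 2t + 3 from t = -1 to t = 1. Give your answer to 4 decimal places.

8.6667

h = (1 − (-1))/2 = 1.
Nodes t₀,…,t₂ = -1, 0, 1.
f(t) = 4t² + 2t + 3: f₀=5, f₁=3, f₂=9.
(h/3)·[f₀ + 4f₁ + f₂] = 0.333333·(26) = 8.6667.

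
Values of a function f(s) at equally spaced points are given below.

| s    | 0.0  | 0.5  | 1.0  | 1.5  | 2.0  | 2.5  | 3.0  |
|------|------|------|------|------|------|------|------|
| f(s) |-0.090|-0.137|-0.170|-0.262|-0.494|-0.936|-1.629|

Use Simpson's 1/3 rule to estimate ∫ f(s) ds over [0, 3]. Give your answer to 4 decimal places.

-1.3978

h = 0.5, n = 6.
(h/3)·[y₀ + 4y₁ + 2y₂ + 4y₃ + 2y₄ + 4y₅ + y₆] = 0.166667·(-8.387) = -1.3978.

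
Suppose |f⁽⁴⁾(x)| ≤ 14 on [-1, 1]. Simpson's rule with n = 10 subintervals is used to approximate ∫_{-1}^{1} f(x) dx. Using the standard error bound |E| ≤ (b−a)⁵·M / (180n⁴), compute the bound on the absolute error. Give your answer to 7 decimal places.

|E| ≤ (2)⁵·14 / (180·10⁴) = 448/1800000 = 0.0002489.

0.0002489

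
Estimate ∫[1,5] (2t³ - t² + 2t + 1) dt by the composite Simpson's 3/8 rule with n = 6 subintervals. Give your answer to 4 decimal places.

298.6667

h = (5 − 1)/6 = 0.666667.
Nodes t₀,…,t₆ = 1, 1.666667, 2.333333, 3, 3.666667, 4.333333, 5.
f(t) = 2t³ - t² + 2t + 1: f₀=4, f₁=10.814815, f₂=25.629630, f₃=52, f₄=93.481481, f₅=153.629630, f₆=236.
(3h/8)·[f₀ + 3f₁ + 3f₂ + 2f₃ + 3f₄ + 3f₅ + f₆] = 0.25·(1194.666667) = 298.6667.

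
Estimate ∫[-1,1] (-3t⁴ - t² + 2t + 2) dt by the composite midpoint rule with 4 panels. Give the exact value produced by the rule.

2.4140625

h = (1 − (-1))/4 = 0.5.
Midpoints m₁,…,m₄ = -0.75, -0.25, 0.25, 0.75.
f(m₁)=-1.01171875, f(m₂)=1.42578125, f(m₃)=2.42578125, f(m₄)=1.98828125.
h·[f(m₁) + f(m₂) + f(m₃) + f(m₄)] = 0.5·(4.828125) = 2.4140625.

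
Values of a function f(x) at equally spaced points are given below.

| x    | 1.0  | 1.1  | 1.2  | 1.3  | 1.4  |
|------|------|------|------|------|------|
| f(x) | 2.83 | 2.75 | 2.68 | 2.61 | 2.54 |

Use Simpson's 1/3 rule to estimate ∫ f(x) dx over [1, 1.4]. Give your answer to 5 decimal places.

h = 0.1, n = 4.
(h/3)·[y₀ + 4y₁ + 2y₂ + 4y₃ + y₄] = 0.033333·(32.17) = 1.07233.

1.07233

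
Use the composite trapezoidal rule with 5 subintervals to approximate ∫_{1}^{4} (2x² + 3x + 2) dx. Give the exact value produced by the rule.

70.86

h = (4 − 1)/5 = 0.6.
Nodes x₀,…,x₅ = 1, 1.6, 2.2, 2.8, 3.4, 4.
f(x) = 2x² + 3x + 2: f₀=7, f₁=11.92, f₂=18.28, f₃=26.08, f₄=35.32, f₅=46.
(h/2)·[f₀ + 2f₁ + 2f₂ + 2f₃ + 2f₄ + f₅] = 0.3·(236.2) = 70.86.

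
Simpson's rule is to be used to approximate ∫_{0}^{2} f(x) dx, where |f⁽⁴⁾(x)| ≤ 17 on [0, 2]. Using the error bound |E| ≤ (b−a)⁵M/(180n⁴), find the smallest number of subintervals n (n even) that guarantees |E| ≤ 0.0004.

10

Need 544/(180n⁴) ≤ 0.0004.
n⁴ ≥ 544/(180·0.0004) = 7555.56 ⇒ n ≥ 9.3232, so the smallest even n is 10. (n must be even for Simpson's rule.)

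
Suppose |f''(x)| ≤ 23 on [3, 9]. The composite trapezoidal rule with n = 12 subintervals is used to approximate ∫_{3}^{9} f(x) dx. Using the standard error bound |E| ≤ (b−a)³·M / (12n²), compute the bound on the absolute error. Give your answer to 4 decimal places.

2.8750

|E| ≤ (6)³·23 / (12·12²) = 4968/1728 = 2.8750.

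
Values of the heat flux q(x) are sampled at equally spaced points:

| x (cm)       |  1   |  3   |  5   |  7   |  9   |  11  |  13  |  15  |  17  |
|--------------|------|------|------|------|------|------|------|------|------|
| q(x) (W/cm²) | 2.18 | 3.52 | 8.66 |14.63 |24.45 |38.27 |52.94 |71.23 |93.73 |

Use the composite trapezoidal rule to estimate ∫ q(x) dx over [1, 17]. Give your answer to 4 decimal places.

h = 2, n = 8.
(h/2)·[y₀ + 2y₁ + 2y₂ + 2y₃ + 2y₄ + 2y₅ + 2y₆ + 2y₇ + y₈] = 1·(523.31) = 523.3100.

523.3100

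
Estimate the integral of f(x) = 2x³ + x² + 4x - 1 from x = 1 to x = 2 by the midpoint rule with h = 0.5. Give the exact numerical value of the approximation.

14.625

h = (2 − 1)/2 = 0.5.
Midpoints m₁,…,m₂ = 1.25, 1.75.
f(m₁)=9.46875, f(m₂)=19.78125.
h·[f(m₁) + f(m₂)] = 0.5·(29.25) = 14.625.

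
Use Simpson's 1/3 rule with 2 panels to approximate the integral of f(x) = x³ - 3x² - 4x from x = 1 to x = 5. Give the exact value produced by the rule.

-16

h = (5 − 1)/2 = 2.
Nodes x₀,…,x₂ = 1, 3, 5.
f(x) = x³ - 3x² - 4x: f₀=-6, f₁=-12, f₂=30.
(h/3)·[f₀ + 4f₁ + f₂] = 0.666667·(-24) = -16.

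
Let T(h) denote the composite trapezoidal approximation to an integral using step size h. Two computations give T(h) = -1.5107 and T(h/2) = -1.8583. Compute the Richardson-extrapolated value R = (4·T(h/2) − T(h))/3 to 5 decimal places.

R = (4·T(h/2) − T(h)) / 3 = (4·(-1.8583) − (-1.5107))/3 = (-5.9225)/3 = -1.97417.

-1.97417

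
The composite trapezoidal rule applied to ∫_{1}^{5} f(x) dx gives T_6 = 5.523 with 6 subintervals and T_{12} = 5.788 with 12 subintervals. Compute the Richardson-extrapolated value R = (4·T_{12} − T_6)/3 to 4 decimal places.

5.8763

R = (4·T_{12} − T_6) / 3 = (4·5.788 − 5.523)/3 = (17.629)/3 = 5.8763.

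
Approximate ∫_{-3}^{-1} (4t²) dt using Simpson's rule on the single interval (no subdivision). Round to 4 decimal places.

S = (b−a)/6 · [f(-3) + 4f(-2) + f(-1)] = 0.333333·[36 + 4·16 + 4] = 34.6667.

34.6667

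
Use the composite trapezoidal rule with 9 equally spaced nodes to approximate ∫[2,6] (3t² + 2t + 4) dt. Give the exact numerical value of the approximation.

h = (6 − 2)/8 = 0.5.
Nodes t₀,…,t₈ = 2, 2.5, 3, 3.5, 4, 4.5, 5, 5.5, 6.
f(t) = 3t² + 2t + 4: f₀=20, f₁=27.75, f₂=37, f₃=47.75, f₄=60, f₅=73.75, f₆=89, f₇=105.75, f₈=124.
(h/2)·[f₀ + 2f₁ + 2f₂ + 2f₃ + 2f₄ + 2f₅ + 2f₆ + 2f₇ + f₈] = 0.25·(1026) = 256.5.

256.5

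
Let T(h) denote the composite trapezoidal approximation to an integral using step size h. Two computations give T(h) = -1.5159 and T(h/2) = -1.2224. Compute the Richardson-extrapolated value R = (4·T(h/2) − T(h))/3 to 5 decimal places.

-1.12457

R = (4·T(h/2) − T(h)) / 3 = (4·(-1.2224) − (-1.5159))/3 = (-3.3737)/3 = -1.12457.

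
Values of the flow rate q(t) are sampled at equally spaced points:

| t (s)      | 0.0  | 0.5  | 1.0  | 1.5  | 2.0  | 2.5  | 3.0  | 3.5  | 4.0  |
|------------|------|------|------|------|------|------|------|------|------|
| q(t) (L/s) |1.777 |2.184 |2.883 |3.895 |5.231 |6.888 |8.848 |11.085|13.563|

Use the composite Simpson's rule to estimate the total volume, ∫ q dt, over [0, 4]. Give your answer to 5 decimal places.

h = 0.5, n = 8.
(h/3)·[y₀ + 4y₁ + 2y₂ + 4y₃ + 2y₄ + 4y₅ + 2y₆ + 4y₇ + y₈] = 0.166667·(145.472) = 24.24533.

24.24533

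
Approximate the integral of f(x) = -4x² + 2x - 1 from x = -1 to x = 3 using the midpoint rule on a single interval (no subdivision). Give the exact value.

-12

M = (b−a)·f(1) = 4·(-3) = -12.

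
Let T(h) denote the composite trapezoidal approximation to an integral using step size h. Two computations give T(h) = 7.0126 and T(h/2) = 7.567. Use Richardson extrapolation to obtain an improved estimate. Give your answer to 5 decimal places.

7.75180

R = (4·T(h/2) − T(h)) / 3 = (4·7.567 − 7.0126)/3 = (23.2554)/3 = 7.75180.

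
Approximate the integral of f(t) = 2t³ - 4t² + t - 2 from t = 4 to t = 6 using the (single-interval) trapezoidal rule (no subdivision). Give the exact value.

T = (b−a)/2 · [f(4) + f(6)] = 1·[66 + 292] = 358.

358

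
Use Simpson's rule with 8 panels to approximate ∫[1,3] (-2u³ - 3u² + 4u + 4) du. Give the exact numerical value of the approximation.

-42

h = (3 − 1)/8 = 0.25.
Nodes u₀,…,u₈ = 1, 1.25, 1.5, 1.75, 2, 2.25, 2.5, 2.75, 3.
f(u) = -2u³ - 3u² + 4u + 4: f₀=3, f₁=0.40625, f₂=-3.5, f₃=-8.90625, f₄=-16, f₅=-24.96875, f₆=-36, f₇=-49.28125, f₈=-65.
(h/3)·[f₀ + 4f₁ + 2f₂ + 4f₃ + 2f₄ + 4f₅ + 2f₆ + 4f₇ + f₈] = 0.083333·(-504) = -42.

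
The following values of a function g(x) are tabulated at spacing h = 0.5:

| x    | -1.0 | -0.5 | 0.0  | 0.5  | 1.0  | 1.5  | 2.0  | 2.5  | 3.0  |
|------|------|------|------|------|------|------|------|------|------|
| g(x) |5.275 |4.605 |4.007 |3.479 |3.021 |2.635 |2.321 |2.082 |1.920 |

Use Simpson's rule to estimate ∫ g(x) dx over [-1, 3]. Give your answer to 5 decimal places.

12.84950

h = 0.5, n = 8.
(h/3)·[y₀ + 4y₁ + 2y₂ + 4y₃ + 2y₄ + 4y₅ + 2y₆ + 4y₇ + y₈] = 0.166667·(77.097) = 12.84950.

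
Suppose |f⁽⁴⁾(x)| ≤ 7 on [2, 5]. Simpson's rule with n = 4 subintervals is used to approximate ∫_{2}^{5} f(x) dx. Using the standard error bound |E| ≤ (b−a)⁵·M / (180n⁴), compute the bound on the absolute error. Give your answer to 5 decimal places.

0.03691

|E| ≤ (3)⁵·7 / (180·4⁴) = 1701/46080 = 0.03691.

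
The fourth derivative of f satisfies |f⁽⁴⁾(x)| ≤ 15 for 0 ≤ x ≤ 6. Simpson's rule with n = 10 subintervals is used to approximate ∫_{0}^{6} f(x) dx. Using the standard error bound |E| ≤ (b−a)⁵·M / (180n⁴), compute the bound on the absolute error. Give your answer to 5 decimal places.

0.06480

|E| ≤ (6)⁵·15 / (180·10⁴) = 116640/1800000 = 0.06480.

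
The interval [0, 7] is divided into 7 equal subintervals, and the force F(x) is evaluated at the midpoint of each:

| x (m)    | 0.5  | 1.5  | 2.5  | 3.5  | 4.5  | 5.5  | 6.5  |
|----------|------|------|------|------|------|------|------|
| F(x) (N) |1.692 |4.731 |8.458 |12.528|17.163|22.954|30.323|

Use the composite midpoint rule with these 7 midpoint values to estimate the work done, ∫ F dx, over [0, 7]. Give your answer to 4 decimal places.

h = 1, n = 7.
h·[y(m₁) + y(m₂) + y(m₃) + y(m₄) + y(m₅) + y(m₆) + y(m₇)] = 1·(97.849) = 97.8490.

97.8490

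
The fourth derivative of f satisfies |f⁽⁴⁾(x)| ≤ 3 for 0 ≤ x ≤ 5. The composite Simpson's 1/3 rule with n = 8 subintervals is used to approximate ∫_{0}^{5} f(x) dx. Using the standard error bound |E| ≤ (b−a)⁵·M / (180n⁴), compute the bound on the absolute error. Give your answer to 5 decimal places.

0.01272

|E| ≤ (5)⁵·3 / (180·8⁴) = 9375/737280 = 0.01272.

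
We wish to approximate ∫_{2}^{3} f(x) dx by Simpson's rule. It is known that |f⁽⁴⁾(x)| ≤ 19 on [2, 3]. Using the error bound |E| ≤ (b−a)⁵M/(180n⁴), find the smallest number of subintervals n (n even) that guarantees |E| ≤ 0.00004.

8

Need 19/(180n⁴) ≤ 0.00004.
n⁴ ≥ 19/(180·0.00004) = 2638.89 ⇒ n ≥ 7.1673, so the smallest even n is 8. (n must be even for Simpson's rule.)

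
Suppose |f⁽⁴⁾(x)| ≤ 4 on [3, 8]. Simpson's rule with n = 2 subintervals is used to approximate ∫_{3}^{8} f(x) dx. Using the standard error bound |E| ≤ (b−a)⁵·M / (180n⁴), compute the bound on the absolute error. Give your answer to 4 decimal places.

4.3403

|E| ≤ (5)⁵·4 / (180·2⁴) = 12500/2880 = 4.3403.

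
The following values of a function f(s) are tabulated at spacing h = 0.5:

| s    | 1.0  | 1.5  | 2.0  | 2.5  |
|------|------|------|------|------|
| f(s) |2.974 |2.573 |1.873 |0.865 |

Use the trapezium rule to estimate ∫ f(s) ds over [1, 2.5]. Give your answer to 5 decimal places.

h = 0.5, n = 3.
(h/2)·[y₀ + 2y₁ + 2y₂ + y₃] = 0.25·(12.731) = 3.18275.

3.18275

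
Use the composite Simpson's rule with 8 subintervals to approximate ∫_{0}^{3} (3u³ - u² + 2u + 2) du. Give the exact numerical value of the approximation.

66.75

h = (3 − 0)/8 = 0.375.
Nodes u₀,…,u₈ = 0, 0.375, 0.75, 1.125, 1.5, 1.875, 2.25, 2.625, 3.
f(u) = 3u³ - u² + 2u + 2: f₀=2, f₁=2.767578125, f₂=4.203125, f₃=7.255859375, f₄=12.875, f₅=22.009765625, f₆=35.609375, f₇=54.623046875, f₈=80.
(h/3)·[f₀ + 4f₁ + 2f₂ + 4f₃ + 2f₄ + 4f₅ + 2f₆ + 4f₇ + f₈] = 0.125·(534) = 66.75.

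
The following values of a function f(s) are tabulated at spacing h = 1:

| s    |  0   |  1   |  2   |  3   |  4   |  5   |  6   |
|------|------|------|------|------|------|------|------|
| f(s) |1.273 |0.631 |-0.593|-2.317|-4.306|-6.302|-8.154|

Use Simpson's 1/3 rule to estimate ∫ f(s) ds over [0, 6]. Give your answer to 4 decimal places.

h = 1, n = 6.
(h/3)·[y₀ + 4y₁ + 2y₂ + 4y₃ + 2y₄ + 4y₅ + y₆] = 0.333333·(-48.631) = -16.2103.

-16.2103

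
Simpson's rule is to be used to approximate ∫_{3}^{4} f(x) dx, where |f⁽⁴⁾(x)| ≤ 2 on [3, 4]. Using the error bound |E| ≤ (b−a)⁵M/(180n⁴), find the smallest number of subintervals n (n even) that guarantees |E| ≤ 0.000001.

Need 2/(180n⁴) ≤ 0.000001.
n⁴ ≥ 2/(180·0.000001) = 11111.1 ⇒ n ≥ 10.2669, so the smallest even n is 12. (n must be even for Simpson's rule.)

12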